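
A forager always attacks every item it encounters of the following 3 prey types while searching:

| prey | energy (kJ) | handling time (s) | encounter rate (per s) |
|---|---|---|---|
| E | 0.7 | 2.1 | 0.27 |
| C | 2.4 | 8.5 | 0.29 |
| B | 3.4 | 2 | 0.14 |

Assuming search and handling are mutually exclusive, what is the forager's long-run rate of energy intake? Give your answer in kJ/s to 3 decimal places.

R = Σλ_iE_i / (1 + Σλ_ih_i)
Numerator: 0.27×0.7 + 0.29×2.4 + 0.14×3.4 = 1.361
Denominator: 1 + 0.27×2.1 + 0.29×8.5 + 0.14×2 = 4.312
R = 1.361/4.312 = 0.3156 kJ/s

0.316 kJ/s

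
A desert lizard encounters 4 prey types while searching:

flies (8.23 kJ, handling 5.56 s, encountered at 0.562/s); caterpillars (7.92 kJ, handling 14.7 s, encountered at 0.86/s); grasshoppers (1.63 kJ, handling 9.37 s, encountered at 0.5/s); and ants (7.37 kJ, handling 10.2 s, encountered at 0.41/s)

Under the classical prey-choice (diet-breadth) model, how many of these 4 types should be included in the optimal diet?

1

Rank by E/h (kJ/s): flies 1.48, ants 0.723, caterpillars 0.539, grasshoppers 0.174. Include each in turn until the next type's E/h falls below the running intake rate.
Rate on top 1: 1.121. ants: 0.723 < 1.121 → exclude; stop.
Optimal diet: flies — 1 of 4 types.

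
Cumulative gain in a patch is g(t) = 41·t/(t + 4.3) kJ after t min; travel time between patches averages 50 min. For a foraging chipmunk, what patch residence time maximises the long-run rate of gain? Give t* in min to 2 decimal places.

14.66 min

Maximise g(t)/(T+t): set derivative to zero → g'(t)(T+t) = g(t).
g'(t) = 41·4.3/(t + 4.3)². Setting 41·4.3/(t+4.3)² = 41t/[(t+4.3)(50+t)] gives 4.3(50+t) = t(t+4.3), so t² = 4.3×50 = 215.
t* = √215 = 14.66 min.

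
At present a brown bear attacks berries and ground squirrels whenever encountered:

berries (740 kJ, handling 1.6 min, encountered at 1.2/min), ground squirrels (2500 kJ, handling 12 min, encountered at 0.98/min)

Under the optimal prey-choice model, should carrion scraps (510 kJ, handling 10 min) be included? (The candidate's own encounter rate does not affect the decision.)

No

Current rate: (1.2×740 + 0.98×2500)/(1 + 1.2×1.6 + 0.98×12) = 227.4 kJ/min.
carrion scraps: E/h = 510/10 = 51 kJ/min.
51 < 227.4, so adding carrion scraps would lower the average — exclude it.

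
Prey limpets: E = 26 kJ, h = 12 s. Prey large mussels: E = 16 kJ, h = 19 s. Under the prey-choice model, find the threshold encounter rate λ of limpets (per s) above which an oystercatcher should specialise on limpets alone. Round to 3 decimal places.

The zero-one rule: include large mussels iff E₂/h₂ > λE₁/(1+λh₁). Equality gives the switch point.
λE₁h₂ = E₂ + λE₂h₁ ⇒ λ = E₂/(E₁h₂ − E₂h₁) = 16/(494 − 192) = 0.05298 per s.

0.053 per s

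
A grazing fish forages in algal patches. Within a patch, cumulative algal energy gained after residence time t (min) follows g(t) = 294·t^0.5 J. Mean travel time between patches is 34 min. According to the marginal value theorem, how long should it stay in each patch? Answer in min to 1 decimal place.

Optimal t* satisfies g'(t*) = g(t*)/(T + t*).
g'(t) = 0.5·294·t^-0.5. Setting 0.5·294·t^-0.5 = 294·t^0.5/(34+t) gives 0.5(34+t) = t, so 0.50·t = 0.5×34.
t* = 0.5×34/0.50 = 34 min.

34.0 min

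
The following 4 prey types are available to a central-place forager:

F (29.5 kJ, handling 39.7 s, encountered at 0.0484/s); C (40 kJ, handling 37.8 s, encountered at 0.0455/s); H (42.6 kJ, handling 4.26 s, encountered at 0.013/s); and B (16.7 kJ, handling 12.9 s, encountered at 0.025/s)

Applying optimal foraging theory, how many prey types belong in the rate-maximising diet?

Profitabilities (E/h, kJ/s): H 10, B 1.29, C 1.06, F 0.743. Add prey in this order while the next type's profitability exceeds the intake rate on those already taken.
Rate on top 1: 0.5247. B: 1.29 > 0.5247 → include.
Rate on top 2: 0.7049. C: 1.06 > 0.7049 → include.
Rate on top 3: 0.9011. F: 0.743 < 0.9011 → exclude; stop.
Optimal diet: H, B, C — 3 of 4 types.

3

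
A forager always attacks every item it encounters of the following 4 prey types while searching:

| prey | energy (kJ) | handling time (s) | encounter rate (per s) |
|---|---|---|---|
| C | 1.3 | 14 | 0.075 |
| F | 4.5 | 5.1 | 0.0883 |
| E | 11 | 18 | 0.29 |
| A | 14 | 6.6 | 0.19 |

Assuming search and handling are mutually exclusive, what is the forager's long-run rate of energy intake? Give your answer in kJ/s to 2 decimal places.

0.71 kJ/s

R = Σλ_iE_i / (1 + Σλ_ih_i)
Numerator: 0.075×1.3 + 0.0883×4.5 + 0.29×11 + 0.19×14 = 6.345
Denominator: 1 + 0.075×14 + 0.0883×5.1 + 0.29×18 + 0.19×6.6 = 8.974
R = 6.345/8.974 = 0.707 kJ/s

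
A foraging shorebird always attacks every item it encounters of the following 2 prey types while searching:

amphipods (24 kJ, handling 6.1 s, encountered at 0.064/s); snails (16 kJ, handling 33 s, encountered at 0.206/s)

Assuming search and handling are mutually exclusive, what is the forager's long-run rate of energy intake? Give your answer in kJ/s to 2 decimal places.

R = (0.064×24 + 0.206×16) / (1 + 0.064×6.1 + 0.206×33) = 4.832/8.188 = 0.5901 kJ/s.

0.59 kJ/s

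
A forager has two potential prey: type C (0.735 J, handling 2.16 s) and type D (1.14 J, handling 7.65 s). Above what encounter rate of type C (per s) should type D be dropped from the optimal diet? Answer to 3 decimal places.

At the threshold, the rate on type C alone equals the profitability of type D: λ·0.735/(1 + λ·2.16) = 1.14/7.65 = 0.149.
Rearranging, λ(0.735 − 0.149×2.16) = 0.149, so λ = 0.149/0.4131 = 0.3607 per s.

0.361 per s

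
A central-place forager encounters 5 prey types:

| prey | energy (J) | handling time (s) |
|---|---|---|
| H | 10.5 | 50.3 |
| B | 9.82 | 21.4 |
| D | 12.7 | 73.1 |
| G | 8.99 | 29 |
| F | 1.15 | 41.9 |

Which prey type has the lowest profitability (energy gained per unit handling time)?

Profitability E/h (J/s): H = 10.5/50.3 = 0.209, B = 9.82/21.4 = 0.459, D = 12.7/73.1 = 0.174, G = 8.99/29 = 0.31, F = 1.15/41.9 = 0.0274.
Ranked: B > G > H > D > F.

F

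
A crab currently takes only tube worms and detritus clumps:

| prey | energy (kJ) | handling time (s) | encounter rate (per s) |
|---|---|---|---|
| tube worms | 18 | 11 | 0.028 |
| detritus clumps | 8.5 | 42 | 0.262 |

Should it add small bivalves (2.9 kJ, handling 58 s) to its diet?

No

Current rate: (0.028×18 + 0.262×8.5)/(1 + 0.028×11 + 0.262×42) = 0.2218 kJ/s.
small bivalves: E/h = 2.9/58 = 0.05 kJ/s.
0.05 < 0.2218, so adding small bivalves would lower the average — exclude it.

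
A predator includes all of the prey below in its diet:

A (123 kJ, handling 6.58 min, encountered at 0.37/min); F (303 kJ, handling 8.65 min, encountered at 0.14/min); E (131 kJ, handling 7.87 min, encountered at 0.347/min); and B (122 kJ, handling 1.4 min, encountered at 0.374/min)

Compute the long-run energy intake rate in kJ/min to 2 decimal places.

22.66 kJ/min

R = Σλ_iE_i / (1 + Σλ_ih_i)
Numerator: 0.37×123 + 0.14×303 + 0.347×131 + 0.374×122 = 179
Denominator: 1 + 0.37×6.58 + 0.14×8.65 + 0.347×7.87 + 0.374×1.4 = 7.9
R = 179/7.9 = 22.66 kJ/min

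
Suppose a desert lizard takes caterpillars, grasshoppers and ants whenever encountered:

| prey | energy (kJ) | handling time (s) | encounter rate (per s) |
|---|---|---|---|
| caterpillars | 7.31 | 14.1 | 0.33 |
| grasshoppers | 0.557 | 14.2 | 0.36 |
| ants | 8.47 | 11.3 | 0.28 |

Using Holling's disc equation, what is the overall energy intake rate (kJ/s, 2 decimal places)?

0.36 kJ/s

Energy encountered per unit search time: 0.33×7.31 + 0.36×0.557 + 0.28×8.47 = 4.984 kJ/s.
Handling time per unit search time: 0.33×14.1 + 0.36×14.2 + 0.28×11.3 = 12.93.
Rate = 4.984/(1 + 12.93) = 0.3578 kJ/s.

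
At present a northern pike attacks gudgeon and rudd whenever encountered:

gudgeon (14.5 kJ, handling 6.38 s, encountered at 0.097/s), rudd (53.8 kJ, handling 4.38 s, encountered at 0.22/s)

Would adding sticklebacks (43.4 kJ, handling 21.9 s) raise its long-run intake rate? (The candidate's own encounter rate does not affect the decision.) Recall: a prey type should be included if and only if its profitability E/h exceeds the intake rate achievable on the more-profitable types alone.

On gudgeon and rudd alone, R = ΣλE/(1+Σλh) = 13.24/2.582 = 5.128 kJ/s.
sticklebacks: E/h = 43.4/21.9 = 1.982 kJ/s.
1.982 < 5.128, so adding sticklebacks would lower the average — exclude it.

No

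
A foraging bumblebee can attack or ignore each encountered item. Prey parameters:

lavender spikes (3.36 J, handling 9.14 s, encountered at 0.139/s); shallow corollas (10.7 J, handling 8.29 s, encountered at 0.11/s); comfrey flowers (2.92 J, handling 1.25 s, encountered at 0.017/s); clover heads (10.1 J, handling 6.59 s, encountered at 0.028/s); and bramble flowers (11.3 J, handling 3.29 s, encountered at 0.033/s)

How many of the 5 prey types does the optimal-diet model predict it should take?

Profitabilities (E/h, J/s): bramble flowers 3.43, comfrey flowers 2.34, clover heads 1.53, shallow corollas 1.29, lavender spikes 0.368. Add prey in this order while the next type's profitability exceeds the intake rate on those already taken.
Rate on top 1: 0.3364. comfrey flowers: 2.34 > 0.3364 → include.
Rate on top 2: 0.374. clover heads: 1.53 > 0.374 → include.
Rate on top 3: 0.5366. shallow corollas: 1.29 > 0.5366 → include.
Rate on top 4: 0.8455. lavender spikes: 0.368 < 0.8455 → exclude; stop.
Optimal diet: bramble flowers, comfrey flowers, clover heads, shallow corollas — 4 of 5 types.

4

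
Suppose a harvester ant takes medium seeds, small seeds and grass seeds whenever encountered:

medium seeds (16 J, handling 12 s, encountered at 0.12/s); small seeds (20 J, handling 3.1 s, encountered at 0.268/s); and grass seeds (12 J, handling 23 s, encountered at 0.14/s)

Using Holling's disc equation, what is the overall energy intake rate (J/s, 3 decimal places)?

Energy encountered per unit search time: 0.12×16 + 0.268×20 + 0.14×12 = 8.96 J/s.
Handling time per unit search time: 0.12×12 + 0.268×3.1 + 0.14×23 = 5.491.
Rate = 8.96/(1 + 5.491) = 1.38 J/s.

1.380 J/s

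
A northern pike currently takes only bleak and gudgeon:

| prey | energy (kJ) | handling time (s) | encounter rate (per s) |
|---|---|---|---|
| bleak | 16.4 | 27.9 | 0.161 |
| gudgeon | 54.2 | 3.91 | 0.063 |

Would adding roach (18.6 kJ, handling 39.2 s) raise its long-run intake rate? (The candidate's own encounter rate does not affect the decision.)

No

Intake rate on the current diet: R = (0.161×16.4 + 0.063×54.2) / (1 + 0.161×27.9 + 0.063×3.91) = 6.055/5.738 = 1.055 kJ/s.
roach: E/h = 18.6/39.2 = 0.4745 kJ/s.
0.4745 < 1.055, so adding roach would lower the average — exclude it.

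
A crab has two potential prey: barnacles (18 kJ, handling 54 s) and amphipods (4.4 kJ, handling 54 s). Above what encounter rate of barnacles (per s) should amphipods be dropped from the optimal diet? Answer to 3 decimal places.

The zero-one rule: include amphipods iff E₂/h₂ > λE₁/(1+λh₁). Equality gives the switch point.
λE₁h₂ = E₂ + λE₂h₁ ⇒ λ = E₂/(E₁h₂ − E₂h₁) = 4.4/(972 − 237.6) = 0.005991 per s.

0.006 per s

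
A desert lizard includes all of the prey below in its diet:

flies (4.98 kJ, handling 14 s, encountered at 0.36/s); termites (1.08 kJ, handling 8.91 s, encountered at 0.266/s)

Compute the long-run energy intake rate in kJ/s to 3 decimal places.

Energy encountered per unit search time: 0.36×4.98 + 0.266×1.08 = 2.08 kJ/s.
Handling time per unit search time: 0.36×14 + 0.266×8.91 = 7.41.
Rate = 2.08/(1 + 7.41) = 0.2473 kJ/s.

0.247 kJ/s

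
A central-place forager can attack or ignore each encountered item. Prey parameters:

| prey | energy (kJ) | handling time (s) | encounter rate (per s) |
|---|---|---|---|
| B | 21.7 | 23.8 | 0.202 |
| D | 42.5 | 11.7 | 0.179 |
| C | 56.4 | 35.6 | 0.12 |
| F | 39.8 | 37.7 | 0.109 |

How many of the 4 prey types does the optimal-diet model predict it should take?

Profitabilities (E/h, kJ/s): D 3.63, C 1.58, F 1.06, B 0.912. Add prey in this order while the next type's profitability exceeds the intake rate on those already taken.
Rate on top 1: 2.459. C: 1.58 < 2.459 → exclude; stop.
Optimal diet: D — 1 of 4 types.

1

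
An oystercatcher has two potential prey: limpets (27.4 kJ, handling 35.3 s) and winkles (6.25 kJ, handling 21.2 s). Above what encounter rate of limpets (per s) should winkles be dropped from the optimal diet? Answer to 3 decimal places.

At the threshold, the rate on limpets alone equals the profitability of winkles: λ·27.4/(1 + λ·35.3) = 6.25/21.2 = 0.2948.
Rearranging, λ(27.4 − 0.2948×35.3) = 0.2948, so λ = 0.2948/16.99 = 0.01735 per s.

0.017 per s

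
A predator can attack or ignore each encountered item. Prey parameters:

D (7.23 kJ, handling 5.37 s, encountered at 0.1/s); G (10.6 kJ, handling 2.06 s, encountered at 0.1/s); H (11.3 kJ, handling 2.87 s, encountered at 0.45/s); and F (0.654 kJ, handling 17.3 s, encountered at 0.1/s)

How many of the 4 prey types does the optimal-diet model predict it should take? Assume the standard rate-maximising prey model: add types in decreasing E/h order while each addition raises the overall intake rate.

E/h in descending order: G 5.15, H 3.94, D 1.35, F 0.0378 kJ/s. The optimal diet is the largest prefix of this list for which every included type satisfies E_i/h_i > R on the types above it.
Rate on top 1: 0.8789. H: 3.94 > 0.8789 → include.
Rate on top 2: 2.46. D: 1.35 < 2.46 → exclude; stop.
Optimal diet: G, H — 2 of 4 types.

2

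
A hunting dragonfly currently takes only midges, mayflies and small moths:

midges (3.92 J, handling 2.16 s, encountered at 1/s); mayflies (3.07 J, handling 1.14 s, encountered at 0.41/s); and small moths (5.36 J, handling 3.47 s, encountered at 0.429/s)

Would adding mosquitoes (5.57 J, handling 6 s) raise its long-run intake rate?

No

Intake rate on the current diet: R = (1×3.92 + 0.41×3.07 + 0.429×5.36) / (1 + 1×2.16 + 0.41×1.14 + 0.429×3.47) = 7.478/5.116 = 1.462 J/s.
mosquitoes: E/h = 5.57/6 = 0.9283 J/s.
Since 0.9283 < R, time spent handling mosquitoes is better spent searching.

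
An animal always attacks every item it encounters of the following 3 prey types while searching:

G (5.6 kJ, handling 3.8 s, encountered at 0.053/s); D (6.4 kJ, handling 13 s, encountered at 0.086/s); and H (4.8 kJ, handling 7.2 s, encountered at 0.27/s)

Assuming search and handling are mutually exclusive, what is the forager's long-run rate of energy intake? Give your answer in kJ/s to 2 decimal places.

R = (0.053×5.6 + 0.086×6.4 + 0.27×4.8) / (1 + 0.053×3.8 + 0.086×13 + 0.27×7.2) = 2.143/4.263 = 0.5027 kJ/s.

0.50 kJ/s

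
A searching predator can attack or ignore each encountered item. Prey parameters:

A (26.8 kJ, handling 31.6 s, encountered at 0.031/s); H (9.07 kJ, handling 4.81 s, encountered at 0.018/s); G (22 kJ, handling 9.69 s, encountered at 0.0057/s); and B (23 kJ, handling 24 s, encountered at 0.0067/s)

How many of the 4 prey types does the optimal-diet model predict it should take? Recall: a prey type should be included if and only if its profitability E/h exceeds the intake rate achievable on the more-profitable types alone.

4

E/h in descending order: G 2.27, H 1.89, B 0.958, A 0.848 kJ/s. The optimal diet is the largest prefix of this list for which every included type satisfies E_i/h_i > R on the types above it.
Rate on top 1: 0.1188. H: 1.89 > 0.1188 → include.
Rate on top 2: 0.2528. B: 0.958 > 0.2528 → include.
Rate on top 3: 0.3399. A: 0.848 > 0.3399 → include.
Optimal diet: G, H, B, A — 4 of 4 types.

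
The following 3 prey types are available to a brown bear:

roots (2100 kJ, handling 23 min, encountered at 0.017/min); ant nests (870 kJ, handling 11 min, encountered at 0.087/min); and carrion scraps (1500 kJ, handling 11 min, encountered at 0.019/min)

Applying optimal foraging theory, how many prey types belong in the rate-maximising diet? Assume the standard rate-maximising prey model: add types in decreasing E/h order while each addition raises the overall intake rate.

E/h in descending order: carrion scraps 136, roots 91.3, ant nests 79.1 kJ/min. The optimal diet is the largest prefix of this list for which every included type satisfies E_i/h_i > R on the types above it.
Rate on top 1: 23.57. roots: 91.3 > 23.57 → include.
Rate on top 2: 40.12. ant nests: 79.1 > 40.12 → include.
Optimal diet: carrion scraps, roots, ant nests — 3 of 3 types.

3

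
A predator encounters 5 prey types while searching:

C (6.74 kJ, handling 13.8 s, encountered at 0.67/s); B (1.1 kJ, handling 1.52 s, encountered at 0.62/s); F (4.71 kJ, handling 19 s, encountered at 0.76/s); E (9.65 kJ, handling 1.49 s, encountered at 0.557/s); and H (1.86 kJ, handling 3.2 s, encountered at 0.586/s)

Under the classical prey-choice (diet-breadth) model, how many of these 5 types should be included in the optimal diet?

1

E/h in descending order: E 6.48, B 0.724, H 0.581, C 0.488, F 0.248 kJ/s. The optimal diet is the largest prefix of this list for which every included type satisfies E_i/h_i > R on the types above it.
Rate on top 1: 2.937. B: 0.724 < 2.937 → exclude; stop.
Optimal diet: E — 1 of 5 types.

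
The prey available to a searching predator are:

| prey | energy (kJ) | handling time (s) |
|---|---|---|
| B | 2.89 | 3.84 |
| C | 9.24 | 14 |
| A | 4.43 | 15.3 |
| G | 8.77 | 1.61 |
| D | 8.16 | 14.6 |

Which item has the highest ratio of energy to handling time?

Profitability E/h (kJ/s): B = 2.89/3.84 = 0.753, C = 9.24/14 = 0.66, A = 4.43/15.3 = 0.29, G = 8.77/1.61 = 5.45, D = 8.16/14.6 = 0.559.
Ranked: G > B > C > D > A.

G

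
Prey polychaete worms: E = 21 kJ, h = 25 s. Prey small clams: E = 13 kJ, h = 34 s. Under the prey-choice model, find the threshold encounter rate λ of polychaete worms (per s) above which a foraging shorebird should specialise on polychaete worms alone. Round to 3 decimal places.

Drop small clams once their profitability E₂/h₂ falls below the rate achievable on polychaete worms alone: E₂/h₂ = λE₁/(1 + λh₁).
Solve for λ: λE₁h₂ = E₂(1 + λh₁) → λ(E₁h₂ − E₂h₁) = E₂ → λ = E₂/(E₁h₂ − E₂h₁).
λ = 13/(21×34 − 13×25) = 13/389 = 0.03342 per s.

0.033 per s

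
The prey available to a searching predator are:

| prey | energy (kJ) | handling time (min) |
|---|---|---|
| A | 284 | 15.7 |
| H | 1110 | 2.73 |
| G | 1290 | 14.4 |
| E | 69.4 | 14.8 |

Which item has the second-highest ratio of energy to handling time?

In descending order of E/h:
H: 1110/2.73 = 407 kJ/min
G: 1290/14.4 = 89.6 kJ/min
A: 284/15.7 = 18.1 kJ/min
E: 69.4/14.8 = 4.69 kJ/min

G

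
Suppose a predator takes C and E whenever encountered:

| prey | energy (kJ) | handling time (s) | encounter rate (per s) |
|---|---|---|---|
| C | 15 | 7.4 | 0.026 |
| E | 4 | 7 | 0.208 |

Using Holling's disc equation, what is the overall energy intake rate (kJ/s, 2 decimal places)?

0.46 kJ/s

R = Σλ_iE_i / (1 + Σλ_ih_i)
Numerator: 0.026×15 + 0.208×4 = 1.222
Denominator: 1 + 0.026×7.4 + 0.208×7 = 2.648
R = 1.222/2.648 = 0.4614 kJ/s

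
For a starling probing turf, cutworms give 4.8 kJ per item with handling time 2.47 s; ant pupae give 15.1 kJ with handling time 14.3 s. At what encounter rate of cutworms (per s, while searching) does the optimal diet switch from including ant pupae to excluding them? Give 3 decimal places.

0.482 per s

The zero-one rule: include ant pupae iff E₂/h₂ > λE₁/(1+λh₁). Equality gives the switch point.
λE₁h₂ = E₂ + λE₂h₁ ⇒ λ = E₂/(E₁h₂ − E₂h₁) = 15.1/(68.64 − 37.3) = 0.4818 per s.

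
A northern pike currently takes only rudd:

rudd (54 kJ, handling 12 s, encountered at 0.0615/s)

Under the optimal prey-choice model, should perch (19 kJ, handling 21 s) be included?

No

Intake rate on the current diet: R = (0.0615×54) / (1 + 0.0615×12) = 3.321/1.738 = 1.911 kJ/s.
Profitability of perch: 19/21 = 0.9048 kJ/s.
Since 0.9048 < R, time spent handling perch is better spent searching.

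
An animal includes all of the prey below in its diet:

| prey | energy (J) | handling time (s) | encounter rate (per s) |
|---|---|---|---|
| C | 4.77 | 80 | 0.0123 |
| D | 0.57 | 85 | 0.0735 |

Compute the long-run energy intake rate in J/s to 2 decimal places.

0.01 J/s

R = (0.0123×4.77 + 0.0735×0.57) / (1 + 0.0123×80 + 0.0735×85) = 0.1006/8.232 = 0.01222 J/s.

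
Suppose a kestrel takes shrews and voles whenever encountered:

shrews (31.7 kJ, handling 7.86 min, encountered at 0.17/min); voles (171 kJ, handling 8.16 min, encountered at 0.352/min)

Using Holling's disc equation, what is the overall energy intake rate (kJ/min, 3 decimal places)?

12.591 kJ/min

Energy encountered per unit search time: 0.17×31.7 + 0.352×171 = 65.58 kJ/min.
Handling time per unit search time: 0.17×7.86 + 0.352×8.16 = 4.209.
Rate = 65.58/(1 + 4.209) = 12.59 kJ/min.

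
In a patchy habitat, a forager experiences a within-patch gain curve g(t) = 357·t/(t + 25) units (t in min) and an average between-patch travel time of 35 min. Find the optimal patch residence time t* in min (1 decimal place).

Optimal t* satisfies g'(t*) = g(t*)/(T + t*).
g'(t) = 357·25/(t + 25)². Setting 357·25/(t+25)² = 357t/[(t+25)(35+t)] gives 25(35+t) = t(t+25), so t² = 25×35 = 875.
t* = √875 = 29.58 min.

29.6 min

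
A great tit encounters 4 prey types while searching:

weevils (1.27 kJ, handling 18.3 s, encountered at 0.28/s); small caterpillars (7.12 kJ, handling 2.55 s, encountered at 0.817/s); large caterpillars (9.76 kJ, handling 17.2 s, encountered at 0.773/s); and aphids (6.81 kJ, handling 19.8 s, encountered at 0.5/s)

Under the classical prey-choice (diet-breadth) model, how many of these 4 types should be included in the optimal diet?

1

Profitabilities (E/h, kJ/s): small caterpillars 2.79, large caterpillars 0.567, aphids 0.344, weevils 0.0694. Add prey in this order while the next type's profitability exceeds the intake rate on those already taken.
Rate on top 1: 1.887. large caterpillars: 0.567 < 1.887 → exclude; stop.
Optimal diet: small caterpillars — 1 of 4 types.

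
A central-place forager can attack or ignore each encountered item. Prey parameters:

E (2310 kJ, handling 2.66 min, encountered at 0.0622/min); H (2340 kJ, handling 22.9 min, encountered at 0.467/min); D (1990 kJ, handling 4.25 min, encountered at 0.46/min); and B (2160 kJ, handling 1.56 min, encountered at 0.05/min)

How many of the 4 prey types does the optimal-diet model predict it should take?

3

Profitabilities (E/h, kJ/min): B 1.38e+03, E 868, D 468, H 102. Add prey in this order while the next type's profitability exceeds the intake rate on those already taken.
Rate on top 1: 100.2. E: 868 > 100.2 → include.
Rate on top 2: 202.4. D: 468 > 202.4 → include.
Rate on top 3: 364.9. H: 102 < 364.9 → exclude; stop.
Optimal diet: B, E, D — 3 of 4 types.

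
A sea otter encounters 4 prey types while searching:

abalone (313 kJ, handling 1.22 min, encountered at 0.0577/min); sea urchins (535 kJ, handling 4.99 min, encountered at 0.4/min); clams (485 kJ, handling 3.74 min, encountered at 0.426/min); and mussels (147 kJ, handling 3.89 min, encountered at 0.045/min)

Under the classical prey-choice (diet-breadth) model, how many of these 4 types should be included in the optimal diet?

3

Rank by E/h (kJ/min): abalone 257, clams 130, sea urchins 107, mussels 37.8. Include each in turn until the next type's E/h falls below the running intake rate.
Rate on top 1: 16.87. clams: 130 > 16.87 → include.
Rate on top 2: 84.35. sea urchins: 107 > 84.35 → include.
Rate on top 3: 94.14. mussels: 37.8 < 94.14 → exclude; stop.
Optimal diet: abalone, clams, sea urchins — 3 of 4 types.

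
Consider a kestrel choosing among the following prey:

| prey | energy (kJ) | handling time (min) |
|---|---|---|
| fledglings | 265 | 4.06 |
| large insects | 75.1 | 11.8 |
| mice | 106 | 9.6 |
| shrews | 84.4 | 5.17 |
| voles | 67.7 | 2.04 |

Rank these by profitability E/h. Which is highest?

In descending order of E/h:
fledglings: 265/4.06 = 65.3 kJ/min
voles: 67.7/2.04 = 33.2 kJ/min
shrews: 84.4/5.17 = 16.3 kJ/min
mice: 106/9.6 = 11 kJ/min
large insects: 75.1/11.8 = 6.36 kJ/min

fledglings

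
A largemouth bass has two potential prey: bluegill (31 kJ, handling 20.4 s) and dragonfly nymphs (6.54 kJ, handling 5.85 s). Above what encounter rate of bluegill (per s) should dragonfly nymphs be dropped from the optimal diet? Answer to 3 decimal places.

0.136 per s

Drop dragonfly nymphs once their profitability E₂/h₂ falls below the rate achievable on bluegill alone: E₂/h₂ = λE₁/(1 + λh₁).
Solve for λ: λE₁h₂ = E₂(1 + λh₁) → λ(E₁h₂ − E₂h₁) = E₂ → λ = E₂/(E₁h₂ − E₂h₁).
λ = 6.54/(31×5.85 − 6.54×20.4) = 6.54/47.93 = 0.1364 per s.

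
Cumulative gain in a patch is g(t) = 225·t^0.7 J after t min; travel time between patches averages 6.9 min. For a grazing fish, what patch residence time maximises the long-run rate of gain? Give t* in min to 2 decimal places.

Maximise g(t)/(T+t): set derivative to zero → g'(t)(T+t) = g(t).
g'(t) = 0.7·225·t^-0.3. Setting 0.7·225·t^-0.3 = 225·t^0.7/(6.9+t) gives 0.7(6.9+t) = t, so 0.30·t = 0.7×6.9.
t* = 0.7×6.9/0.30 = 16.1 min.

16.10 min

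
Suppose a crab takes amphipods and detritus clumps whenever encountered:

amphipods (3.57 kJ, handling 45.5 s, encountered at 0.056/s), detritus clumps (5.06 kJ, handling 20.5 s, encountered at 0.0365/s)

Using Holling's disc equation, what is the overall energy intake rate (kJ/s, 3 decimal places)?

R = (0.056×3.57 + 0.0365×5.06) / (1 + 0.056×45.5 + 0.0365×20.5) = 0.3846/4.296 = 0.08952 kJ/s.

0.090 kJ/s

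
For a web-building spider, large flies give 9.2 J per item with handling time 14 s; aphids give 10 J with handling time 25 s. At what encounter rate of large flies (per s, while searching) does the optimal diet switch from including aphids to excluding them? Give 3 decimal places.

0.111 per s

At the threshold, the rate on large flies alone equals the profitability of aphids: λ·9.2/(1 + λ·14) = 10/25 = 0.4.
Rearranging, λ(9.2 − 0.4×14) = 0.4, so λ = 0.4/3.6 = 0.1111 per s.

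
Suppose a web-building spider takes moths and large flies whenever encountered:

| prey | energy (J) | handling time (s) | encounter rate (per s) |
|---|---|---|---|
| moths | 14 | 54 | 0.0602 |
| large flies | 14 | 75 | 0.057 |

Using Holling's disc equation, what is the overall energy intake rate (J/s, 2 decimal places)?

R = Σλ_iE_i / (1 + Σλ_ih_i)
Numerator: 0.0602×14 + 0.057×14 = 1.641
Denominator: 1 + 0.0602×54 + 0.057×75 = 8.526
R = 1.641/8.526 = 0.1925 J/s

0.19 J/s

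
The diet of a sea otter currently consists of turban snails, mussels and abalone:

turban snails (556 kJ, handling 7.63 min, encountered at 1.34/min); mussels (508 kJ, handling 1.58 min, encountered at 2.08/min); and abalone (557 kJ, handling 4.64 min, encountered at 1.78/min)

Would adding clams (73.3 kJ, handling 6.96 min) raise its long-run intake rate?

No

Intake rate on the current diet: R = (1.34×556 + 2.08×508 + 1.78×557) / (1 + 1.34×7.63 + 2.08×1.58 + 1.78×4.64) = 2793/22.77 = 122.7 kJ/min.
clams: E/h = 73.3/6.96 = 10.53 kJ/min.
Since 10.53 < R, time spent handling clams is better spent searching.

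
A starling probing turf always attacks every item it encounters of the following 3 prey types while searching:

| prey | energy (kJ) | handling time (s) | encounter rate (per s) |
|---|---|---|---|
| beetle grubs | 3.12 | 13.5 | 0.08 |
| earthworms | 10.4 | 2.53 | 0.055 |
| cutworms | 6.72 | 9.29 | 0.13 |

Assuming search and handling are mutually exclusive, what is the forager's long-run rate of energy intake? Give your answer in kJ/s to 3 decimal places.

R = (0.08×3.12 + 0.055×10.4 + 0.13×6.72) / (1 + 0.08×13.5 + 0.055×2.53 + 0.13×9.29) = 1.695/3.427 = 0.4947 kJ/s.

0.495 kJ/s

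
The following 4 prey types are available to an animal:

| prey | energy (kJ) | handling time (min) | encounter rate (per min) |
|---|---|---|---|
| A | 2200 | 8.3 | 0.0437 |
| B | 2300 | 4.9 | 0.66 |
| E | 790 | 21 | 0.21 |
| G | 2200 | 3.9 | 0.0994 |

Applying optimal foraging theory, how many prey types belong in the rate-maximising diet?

Rank by E/h (kJ/min): G 564, B 469, A 265, E 37.6. Include each in turn until the next type's E/h falls below the running intake rate.
Rate on top 1: 157.6. B: 469 > 157.6 → include.
Rate on top 2: 375.8. A: 265 < 375.8 → exclude; stop.
Optimal diet: G, B — 2 of 4 types.

2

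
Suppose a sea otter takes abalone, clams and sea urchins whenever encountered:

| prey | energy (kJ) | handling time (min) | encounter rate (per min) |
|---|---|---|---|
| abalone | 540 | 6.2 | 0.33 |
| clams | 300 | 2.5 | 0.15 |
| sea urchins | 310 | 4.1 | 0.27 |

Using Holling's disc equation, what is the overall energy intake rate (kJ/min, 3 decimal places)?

67.778 kJ/min

R = (0.33×540 + 0.15×300 + 0.27×310) / (1 + 0.33×6.2 + 0.15×2.5 + 0.27×4.1) = 306.9/4.528 = 67.78 kJ/min.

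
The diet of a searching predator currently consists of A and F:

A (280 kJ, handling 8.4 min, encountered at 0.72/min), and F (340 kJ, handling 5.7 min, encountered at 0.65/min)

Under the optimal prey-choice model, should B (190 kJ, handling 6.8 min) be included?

Intake rate on the current diet: R = (0.72×280 + 0.65×340) / (1 + 0.72×8.4 + 0.65×5.7) = 422.6/10.75 = 39.3 kJ/min.
Profitability of B: 190/6.8 = 27.94 kJ/min.
Since 27.94 < R, time spent handling B is better spent searching.

No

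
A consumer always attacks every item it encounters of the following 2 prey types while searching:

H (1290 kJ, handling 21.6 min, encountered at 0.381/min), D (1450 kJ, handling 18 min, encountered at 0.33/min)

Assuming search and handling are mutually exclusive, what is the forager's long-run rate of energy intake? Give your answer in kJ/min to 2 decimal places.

R = Σλ_iE_i / (1 + Σλ_ih_i)
Numerator: 0.381×1290 + 0.33×1450 = 970
Denominator: 1 + 0.381×21.6 + 0.33×18 = 15.17
R = 970/15.17 = 63.94 kJ/min

63.94 kJ/min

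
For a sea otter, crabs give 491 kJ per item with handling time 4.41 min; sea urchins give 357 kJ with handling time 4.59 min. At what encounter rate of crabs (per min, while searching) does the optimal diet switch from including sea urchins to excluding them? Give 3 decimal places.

0.526 per min

At the threshold, the rate on crabs alone equals the profitability of sea urchins: λ·491/(1 + λ·4.41) = 357/4.59 = 77.78.
Rearranging, λ(491 − 77.78×4.41) = 77.78, so λ = 77.78/148 = 0.5255 per min.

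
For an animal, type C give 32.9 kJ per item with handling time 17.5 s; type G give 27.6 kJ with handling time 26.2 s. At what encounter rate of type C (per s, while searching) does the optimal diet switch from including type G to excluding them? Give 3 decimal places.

0.073 per s

At the threshold, the rate on type C alone equals the profitability of type G: λ·32.9/(1 + λ·17.5) = 27.6/26.2 = 1.053.
Rearranging, λ(32.9 − 1.053×17.5) = 1.053, so λ = 1.053/14.46 = 0.07283 per s.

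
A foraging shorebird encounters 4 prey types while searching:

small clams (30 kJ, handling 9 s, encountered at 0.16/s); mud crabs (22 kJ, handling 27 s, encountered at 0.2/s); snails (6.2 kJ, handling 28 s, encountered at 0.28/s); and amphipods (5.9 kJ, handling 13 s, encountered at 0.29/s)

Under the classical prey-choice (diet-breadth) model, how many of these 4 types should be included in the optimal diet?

Rank by E/h (kJ/s): small clams 3.33, mud crabs 0.815, amphipods 0.454, snails 0.221. Include each in turn until the next type's E/h falls below the running intake rate.
Rate on top 1: 1.967. mud crabs: 0.815 < 1.967 → exclude; stop.
Optimal diet: small clams — 1 of 4 types.

1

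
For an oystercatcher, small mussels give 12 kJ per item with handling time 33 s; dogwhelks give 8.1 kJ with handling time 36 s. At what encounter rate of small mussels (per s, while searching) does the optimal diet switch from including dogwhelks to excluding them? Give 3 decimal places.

The zero-one rule: include dogwhelks iff E₂/h₂ > λE₁/(1+λh₁). Equality gives the switch point.
λE₁h₂ = E₂ + λE₂h₁ ⇒ λ = E₂/(E₁h₂ − E₂h₁) = 8.1/(432 − 267.3) = 0.04918 per s.

0.049 per s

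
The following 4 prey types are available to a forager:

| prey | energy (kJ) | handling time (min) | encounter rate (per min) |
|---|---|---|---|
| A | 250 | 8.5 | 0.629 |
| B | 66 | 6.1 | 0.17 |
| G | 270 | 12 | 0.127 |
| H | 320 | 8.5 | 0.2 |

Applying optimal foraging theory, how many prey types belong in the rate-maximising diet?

2

Rank by E/h (kJ/min): H 37.6, A 29.4, G 22.5, B 10.8. Include each in turn until the next type's E/h falls below the running intake rate.
Rate on top 1: 23.7. A: 29.4 > 23.7 → include.
Rate on top 2: 27.5. G: 22.5 < 27.5 → exclude; stop.
Optimal diet: H, A — 2 of 4 types.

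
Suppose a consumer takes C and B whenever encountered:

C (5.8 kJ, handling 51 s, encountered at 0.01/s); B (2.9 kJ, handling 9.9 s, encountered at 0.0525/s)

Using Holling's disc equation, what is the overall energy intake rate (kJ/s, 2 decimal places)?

0.10 kJ/s

R = Σλ_iE_i / (1 + Σλ_ih_i)
Numerator: 0.01×5.8 + 0.0525×2.9 = 0.2102
Denominator: 1 + 0.01×51 + 0.0525×9.9 = 2.03
R = 0.2102/2.03 = 0.1036 kJ/s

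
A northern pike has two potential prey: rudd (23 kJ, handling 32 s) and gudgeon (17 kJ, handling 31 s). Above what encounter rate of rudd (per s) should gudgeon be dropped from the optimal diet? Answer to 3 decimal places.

0.101 per s

At the threshold, the rate on rudd alone equals the profitability of gudgeon: λ·23/(1 + λ·32) = 17/31 = 0.5484.
Rearranging, λ(23 − 0.5484×32) = 0.5484, so λ = 0.5484/5.452 = 0.1006 per s.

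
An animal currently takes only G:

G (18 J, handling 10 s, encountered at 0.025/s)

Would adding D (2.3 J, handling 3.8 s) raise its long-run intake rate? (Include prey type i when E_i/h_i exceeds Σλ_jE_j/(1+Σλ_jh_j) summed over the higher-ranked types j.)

Yes

On G alone, R = ΣλE/(1+Σλh) = 0.45/1.25 = 0.36 J/s.
Profitability of D: 2.3/3.8 = 0.6053 J/s.
Since 0.6053 > R, including D increases the long-run rate.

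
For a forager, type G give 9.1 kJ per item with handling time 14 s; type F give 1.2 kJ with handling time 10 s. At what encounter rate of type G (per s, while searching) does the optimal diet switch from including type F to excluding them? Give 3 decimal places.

0.016 per s

At the threshold, the rate on type G alone equals the profitability of type F: λ·9.1/(1 + λ·14) = 1.2/10 = 0.12.
Rearranging, λ(9.1 − 0.12×14) = 0.12, so λ = 0.12/7.42 = 0.01617 per s.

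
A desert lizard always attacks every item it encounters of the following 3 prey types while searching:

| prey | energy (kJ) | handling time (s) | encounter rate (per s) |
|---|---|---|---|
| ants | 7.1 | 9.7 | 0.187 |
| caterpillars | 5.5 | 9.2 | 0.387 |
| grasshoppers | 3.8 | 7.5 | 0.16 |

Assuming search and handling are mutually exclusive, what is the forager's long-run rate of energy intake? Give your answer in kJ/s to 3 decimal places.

Energy encountered per unit search time: 0.187×7.1 + 0.387×5.5 + 0.16×3.8 = 4.064 kJ/s.
Handling time per unit search time: 0.187×9.7 + 0.387×9.2 + 0.16×7.5 = 6.574.
Rate = 4.064/(1 + 6.574) = 0.5366 kJ/s.

0.537 kJ/s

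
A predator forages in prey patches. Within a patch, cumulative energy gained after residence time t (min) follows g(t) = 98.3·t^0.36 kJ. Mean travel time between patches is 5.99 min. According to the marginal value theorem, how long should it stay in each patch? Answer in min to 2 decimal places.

3.37 min

Optimal t* satisfies g'(t*) = g(t*)/(T + t*).
g'(t) = 0.36·98.3·t^-0.64. Setting 0.36·98.3·t^-0.64 = 98.3·t^0.36/(5.99+t) gives 0.36(5.99+t) = t, so 0.64·t = 0.36×5.99.
t* = 0.36×5.99/0.64 = 3.369 min.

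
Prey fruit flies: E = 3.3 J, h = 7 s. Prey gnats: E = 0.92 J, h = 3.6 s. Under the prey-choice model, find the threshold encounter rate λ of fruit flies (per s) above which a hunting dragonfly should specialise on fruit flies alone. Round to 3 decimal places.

The zero-one rule: include gnats iff E₂/h₂ > λE₁/(1+λh₁). Equality gives the switch point.
λE₁h₂ = E₂ + λE₂h₁ ⇒ λ = E₂/(E₁h₂ − E₂h₁) = 0.92/(11.88 − 6.44) = 0.1691 per s.

0.169 per s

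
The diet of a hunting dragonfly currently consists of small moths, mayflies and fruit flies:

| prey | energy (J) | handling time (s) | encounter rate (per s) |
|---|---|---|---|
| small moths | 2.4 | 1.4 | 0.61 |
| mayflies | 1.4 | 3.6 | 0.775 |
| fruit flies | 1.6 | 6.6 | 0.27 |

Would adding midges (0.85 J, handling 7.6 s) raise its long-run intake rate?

No

Intake rate on the current diet: R = (0.61×2.4 + 0.775×1.4 + 0.27×1.6) / (1 + 0.61×1.4 + 0.775×3.6 + 0.27×6.6) = 2.981/6.426 = 0.4639 J/s.
Profitability of midges: 0.85/7.6 = 0.1118 J/s.
0.1118 < 0.4639, so adding midges would lower the average — exclude it.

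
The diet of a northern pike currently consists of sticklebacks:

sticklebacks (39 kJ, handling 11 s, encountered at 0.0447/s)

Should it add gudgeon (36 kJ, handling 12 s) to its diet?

Yes

Current rate: (0.0447×39)/(1 + 0.0447×11) = 1.169 kJ/s.
Profitability of gudgeon: 36/12 = 3 kJ/s.
Since 3 > R, including gudgeon increases the long-run rate.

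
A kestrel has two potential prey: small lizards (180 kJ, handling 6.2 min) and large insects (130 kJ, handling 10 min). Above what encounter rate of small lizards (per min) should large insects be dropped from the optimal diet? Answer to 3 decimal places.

Drop large insects once their profitability E₂/h₂ falls below the rate achievable on small lizards alone: E₂/h₂ = λE₁/(1 + λh₁).
Solve for λ: λE₁h₂ = E₂(1 + λh₁) → λ(E₁h₂ − E₂h₁) = E₂ → λ = E₂/(E₁h₂ − E₂h₁).
λ = 130/(180×10 − 130×6.2) = 130/994 = 0.1308 per min.

0.131 per min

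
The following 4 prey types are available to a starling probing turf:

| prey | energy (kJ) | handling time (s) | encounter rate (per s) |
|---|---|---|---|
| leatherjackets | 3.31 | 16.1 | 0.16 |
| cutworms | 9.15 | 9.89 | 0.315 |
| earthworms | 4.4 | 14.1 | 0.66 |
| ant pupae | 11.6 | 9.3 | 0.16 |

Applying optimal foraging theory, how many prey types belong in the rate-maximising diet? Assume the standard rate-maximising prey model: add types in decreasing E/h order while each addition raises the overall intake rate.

2

Profitabilities (E/h, kJ/s): ant pupae 1.25, cutworms 0.925, earthworms 0.312, leatherjackets 0.206. Add prey in this order while the next type's profitability exceeds the intake rate on those already taken.
Rate on top 1: 0.746. cutworms: 0.925 > 0.746 → include.
Rate on top 2: 0.8456. earthworms: 0.312 < 0.8456 → exclude; stop.
Optimal diet: ant pupae, cutworms — 2 of 4 types.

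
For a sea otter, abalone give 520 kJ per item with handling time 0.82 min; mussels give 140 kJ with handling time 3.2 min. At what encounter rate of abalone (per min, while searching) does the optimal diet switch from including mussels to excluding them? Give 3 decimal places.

Drop mussels once their profitability E₂/h₂ falls below the rate achievable on abalone alone: E₂/h₂ = λE₁/(1 + λh₁).
Solve for λ: λE₁h₂ = E₂(1 + λh₁) → λ(E₁h₂ − E₂h₁) = E₂ → λ = E₂/(E₁h₂ − E₂h₁).
λ = 140/(520×3.2 − 140×0.82) = 140/1549 = 0.09037 per min.

0.090 per min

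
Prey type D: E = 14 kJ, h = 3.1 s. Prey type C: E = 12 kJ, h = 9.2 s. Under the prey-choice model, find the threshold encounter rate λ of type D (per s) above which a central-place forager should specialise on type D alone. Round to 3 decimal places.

The zero-one rule: include type C iff E₂/h₂ > λE₁/(1+λh₁). Equality gives the switch point.
λE₁h₂ = E₂ + λE₂h₁ ⇒ λ = E₂/(E₁h₂ − E₂h₁) = 12/(128.8 − 37.2) = 0.131 per s.

0.131 per s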